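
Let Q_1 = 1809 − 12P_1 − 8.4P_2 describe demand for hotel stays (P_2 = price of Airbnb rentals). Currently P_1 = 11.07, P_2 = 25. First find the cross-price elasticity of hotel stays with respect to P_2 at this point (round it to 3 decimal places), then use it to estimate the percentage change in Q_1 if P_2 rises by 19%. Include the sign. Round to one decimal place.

-2.7%

At P_1 = 11.07, P_2 = 25: Q_1 = 1466.16.
∂Q_1/∂P_2 = -8.4.
ε = (∂Q_1/∂P_2)(P_2/Q_1) = -8.4000 × 25/1466.16 ≈ -0.143.
%ΔQ_1 ≈ ε × %ΔP_2 = -0.143 × (19%) = -2.7%.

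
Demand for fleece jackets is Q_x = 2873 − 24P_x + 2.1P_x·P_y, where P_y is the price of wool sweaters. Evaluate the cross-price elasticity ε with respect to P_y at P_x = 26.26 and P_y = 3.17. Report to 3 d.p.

At P_x = 26.26 and P_y = 3.17: Q_x = 2417.573.
∂Q_x/∂P_y = 2.1P_x = 2.1(26.26) = 55.1460.
ε = (∂Q_x/∂P_y)(P_y/Q_x) = 55.1460 × (3.17/2417.573) ≈ 0.072.

0.072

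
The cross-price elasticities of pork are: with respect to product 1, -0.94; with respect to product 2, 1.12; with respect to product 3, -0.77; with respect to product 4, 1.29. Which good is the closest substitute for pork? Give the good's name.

product 4

Substitutes have ε > 0. Among the positive values, 1.29 (product 4) is largest.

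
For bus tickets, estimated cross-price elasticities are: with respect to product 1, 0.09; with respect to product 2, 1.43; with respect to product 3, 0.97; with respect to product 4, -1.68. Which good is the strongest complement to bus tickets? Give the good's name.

Complements have ε < 0. The most negative value is -1.68 (product 4).

product 4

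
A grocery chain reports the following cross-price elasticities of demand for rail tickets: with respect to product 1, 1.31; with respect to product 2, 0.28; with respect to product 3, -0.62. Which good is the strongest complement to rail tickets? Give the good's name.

Complements have ε < 0. The most negative value is -0.62 (product 3).

product 3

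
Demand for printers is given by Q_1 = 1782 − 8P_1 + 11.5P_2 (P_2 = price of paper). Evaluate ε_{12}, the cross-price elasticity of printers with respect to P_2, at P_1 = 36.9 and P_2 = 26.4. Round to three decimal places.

0.170

At P_1 = 36.9 and P_2 = 26.4: Q_1 = 1790.4.
∂Q_1/∂P_2 = 11.5.
ε = (∂Q_1/∂P_2)(P_2/Q_1) = 11.5 × (26.4/1790.4) ≈ 0.170.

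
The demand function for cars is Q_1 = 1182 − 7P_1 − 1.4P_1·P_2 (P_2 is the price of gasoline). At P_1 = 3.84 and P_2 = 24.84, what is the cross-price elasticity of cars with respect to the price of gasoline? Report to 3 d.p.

-0.131

At P_1 = 3.84 and P_2 = 24.84: Q_1 = 1021.580.
∂Q_1/∂P_2 = -1.4P_1 = -1.4(3.84) = -5.3760.
ε = (∂Q_1/∂P_2)(P_2/Q_1) = -5.3760 × (24.84/1021.580) ≈ -0.131.
ε < 0: complements.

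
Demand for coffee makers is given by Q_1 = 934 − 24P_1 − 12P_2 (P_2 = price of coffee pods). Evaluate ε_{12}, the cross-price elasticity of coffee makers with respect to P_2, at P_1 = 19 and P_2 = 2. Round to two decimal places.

-0.05

At P_1 = 19 and P_2 = 2: Q_1 = 454.
∂Q_1/∂P_2 = -12.
ε = (∂Q_1/∂P_2)(P_2/Q_1) = -12 × (2/454) ≈ -0.05.
Since ε < 0, coffee makers and coffee pods are complements.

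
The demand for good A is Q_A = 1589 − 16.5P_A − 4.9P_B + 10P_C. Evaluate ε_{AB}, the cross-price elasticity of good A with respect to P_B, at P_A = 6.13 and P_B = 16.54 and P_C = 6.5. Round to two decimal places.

At P_A = 6.13 and P_B = 16.54 and P_C = 6.5: Q_A = 1471.809.
∂Q_A/∂P_B = -4.9.
ε = (∂Q_A/∂P_B)(P_B/Q_A) = -4.9 × (16.54/1471.809) ≈ -0.06.
Since ε < 0, good A and good B are complements.

-0.06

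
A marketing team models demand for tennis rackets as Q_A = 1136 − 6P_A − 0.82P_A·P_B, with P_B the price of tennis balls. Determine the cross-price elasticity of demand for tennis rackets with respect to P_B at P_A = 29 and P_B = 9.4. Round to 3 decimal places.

-0.303

At P_A = 29 and P_B = 9.4: Q_A = 738.468.
∂Q_A/∂P_B = -0.82P_A = -0.82(29) = -23.7800.
ε = (∂Q_A/∂P_B)(P_B/Q_A) = -23.7800 × (9.4/738.468) ≈ -0.303.
ε < 0: complements.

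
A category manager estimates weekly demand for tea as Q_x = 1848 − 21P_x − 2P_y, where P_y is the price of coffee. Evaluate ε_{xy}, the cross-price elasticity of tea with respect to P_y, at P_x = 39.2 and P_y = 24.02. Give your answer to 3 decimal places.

At P_x = 39.2 and P_y = 24.02: Q_x = 976.76.
∂Q_x/∂P_y = -2.
ε = (∂Q_x/∂P_y)(P_y/Q_x) = -2 × (24.02/976.76) ≈ -0.049.
Since ε < 0, tea and coffee are complements.

-0.049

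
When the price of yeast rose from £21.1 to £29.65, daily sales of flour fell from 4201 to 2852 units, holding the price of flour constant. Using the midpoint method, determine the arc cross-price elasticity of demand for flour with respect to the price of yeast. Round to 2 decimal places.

-1.14

ΔQ_A = 2852 − 4201 = -1349; ΔP_B = 29.65 − 21.1 = 8.55.
Midpoints: Q̄_A = 3526.5, P̄_B = 25.38.
ε = (ΔQ_A/Q̄_A)/(ΔP_B/P̄_B) = (-1349/3526.5)/(8.55/25.38) ≈ -1.14.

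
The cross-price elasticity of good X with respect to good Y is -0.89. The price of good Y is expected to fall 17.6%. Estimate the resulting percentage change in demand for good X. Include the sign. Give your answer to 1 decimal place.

%ΔQ ≈ ε × %ΔP of good Y = -0.89 × (-17.6%) = 15.7%.
Demand for good X rises by about 15.7%.

15.7%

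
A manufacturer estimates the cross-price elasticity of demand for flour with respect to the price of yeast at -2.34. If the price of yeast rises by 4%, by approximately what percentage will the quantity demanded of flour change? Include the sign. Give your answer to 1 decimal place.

%ΔQ ≈ ε × %ΔP of yeast = -2.34 × (4%) = -9.4%.

-9.4%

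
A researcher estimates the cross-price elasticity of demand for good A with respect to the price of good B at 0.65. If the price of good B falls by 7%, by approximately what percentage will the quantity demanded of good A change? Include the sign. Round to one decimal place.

-4.6%

%ΔQ ≈ ε × %ΔP of good B = 0.65 × (-7%) = -4.6%.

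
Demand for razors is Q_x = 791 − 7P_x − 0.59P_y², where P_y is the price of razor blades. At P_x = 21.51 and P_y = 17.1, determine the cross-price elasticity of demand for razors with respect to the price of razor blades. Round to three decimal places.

-0.737

At P_x = 21.51 and P_y = 17.1: Q_x = 467.908.
∂Q_x/∂P_y = -1.18P_y = -1.18(17.1) = -20.1780.
ε = (∂Q_x/∂P_y)(P_y/Q_x) = -20.1780 × (17.1/467.908) ≈ -0.737.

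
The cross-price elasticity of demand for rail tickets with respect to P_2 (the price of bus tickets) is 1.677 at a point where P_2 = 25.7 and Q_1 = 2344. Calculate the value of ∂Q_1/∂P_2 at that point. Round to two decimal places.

152.95

ε = (∂Q_1/∂P_2)·(P_2/Q_1) ⇒ ∂Q_1/∂P_2 = ε·Q_1/P_2 = 1.677 × 2344/25.7 ≈ 152.95.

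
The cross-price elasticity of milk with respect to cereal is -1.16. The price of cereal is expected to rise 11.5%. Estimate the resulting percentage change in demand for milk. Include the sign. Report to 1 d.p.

-13.3%

%ΔQ ≈ ε × %ΔP of cereal = -1.16 × (11.5%) = -13.3%.
Demand for milk falls by about 13.3%.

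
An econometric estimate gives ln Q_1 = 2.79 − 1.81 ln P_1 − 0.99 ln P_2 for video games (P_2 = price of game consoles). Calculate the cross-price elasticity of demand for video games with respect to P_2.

In a log-linear (constant-elasticity) demand function, the coefficient on ln P_2 is the cross-price elasticity.
ε = -0.99. Negative, so video games and game consoles are complements.

-0.99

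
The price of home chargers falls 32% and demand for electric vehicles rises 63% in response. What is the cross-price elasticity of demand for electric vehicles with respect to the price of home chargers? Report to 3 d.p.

-1.969

ε = (%ΔQ of electric vehicles) / (%ΔP of home chargers) = (63%) / (-32%) ≈ -1.969.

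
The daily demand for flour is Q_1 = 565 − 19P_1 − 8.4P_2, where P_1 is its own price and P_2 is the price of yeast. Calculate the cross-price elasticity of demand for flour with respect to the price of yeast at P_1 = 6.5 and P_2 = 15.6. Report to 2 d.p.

-0.42

At P_1 = 6.5 and P_2 = 15.6: Q_1 = 310.46.
∂Q_1/∂P_2 = -8.4.
ε = (∂Q_1/∂P_2)(P_2/Q_1) = -8.4 × (15.6/310.46) ≈ -0.42.
Since ε < 0, flour and yeast are complements.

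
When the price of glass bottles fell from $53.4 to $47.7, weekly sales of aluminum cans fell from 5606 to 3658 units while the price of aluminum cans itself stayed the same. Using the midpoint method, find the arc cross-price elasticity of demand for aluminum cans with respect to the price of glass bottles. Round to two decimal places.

ΔQ_A = 3658 − 5606 = -1948; ΔP_B = 47.7 − 53.4 = -5.7.
Midpoints: Q̄_A = 4632.0, P̄_B = 50.55.
ε = (ΔQ_A/Q̄_A)/(ΔP_B/P̄_B) = (-1948/4632.0)/(-5.7/50.55) ≈ 3.73.
ε > 0: aluminum cans and glass bottles are substitutes.

3.73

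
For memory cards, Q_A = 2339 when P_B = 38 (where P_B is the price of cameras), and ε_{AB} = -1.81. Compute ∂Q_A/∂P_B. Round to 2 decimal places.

ε = (∂Q_A/∂P_B)·(P_B/Q_A) ⇒ ∂Q_A/∂P_B = ε·Q_A/P_B = -1.81 × 2339/38 ≈ -111.41.

-111.41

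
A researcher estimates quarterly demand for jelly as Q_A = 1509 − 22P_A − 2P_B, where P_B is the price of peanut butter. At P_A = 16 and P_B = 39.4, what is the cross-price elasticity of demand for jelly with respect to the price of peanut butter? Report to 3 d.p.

-0.073

At P_A = 16 and P_B = 39.4: Q_A = 1078.2.
∂Q_A/∂P_B = -2.
ε = (∂Q_A/∂P_B)(P_B/Q_A) = -2 × (39.4/1078.2) ≈ -0.073.
Since ε < 0, jelly and peanut butter are complements.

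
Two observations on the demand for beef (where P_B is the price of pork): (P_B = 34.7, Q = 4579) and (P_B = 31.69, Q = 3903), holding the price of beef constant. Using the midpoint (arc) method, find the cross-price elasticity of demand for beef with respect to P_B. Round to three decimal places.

ΔQ_A = 3903 − 4579 = -676; ΔP_B = 31.69 − 34.7 = -3.01.
Midpoints: Q̄_A = 4241.0, P̄_B = 33.20.
ε = (ΔQ_A/Q̄_A)/(ΔP_B/P̄_B) = (-676/4241.0)/(-3.01/33.20) ≈ 1.758.

1.758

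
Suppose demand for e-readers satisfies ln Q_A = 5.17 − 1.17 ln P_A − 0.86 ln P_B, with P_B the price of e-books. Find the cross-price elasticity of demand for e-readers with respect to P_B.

-0.86

In a log-linear (constant-elasticity) demand function, the coefficient on ln P_B is the cross-price elasticity.
ε = -0.86. Negative, so e-readers and e-books are complements.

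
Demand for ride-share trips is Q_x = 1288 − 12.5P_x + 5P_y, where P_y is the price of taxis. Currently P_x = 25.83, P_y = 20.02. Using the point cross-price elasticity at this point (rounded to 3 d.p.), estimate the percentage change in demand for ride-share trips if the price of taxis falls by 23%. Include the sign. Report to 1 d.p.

-2.2%

At P_x = 25.83, P_y = 20.02: Q_x = 1065.225.
∂Q_x/∂P_y = 5.
ε = (∂Q_x/∂P_y)(P_y/Q_x) = 5.0000 × 20.02/1065.225 ≈ 0.094.
%ΔQ_x ≈ ε × %ΔP_y = 0.094 × (-23%) = -2.2%.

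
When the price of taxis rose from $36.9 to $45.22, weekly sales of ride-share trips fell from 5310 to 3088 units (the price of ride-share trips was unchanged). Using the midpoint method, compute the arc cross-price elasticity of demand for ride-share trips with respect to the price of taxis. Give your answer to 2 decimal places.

-2.61

ΔQ_A = 3088 − 5310 = -2222; ΔP_B = 45.22 − 36.9 = 8.32.
Midpoints: Q̄_A = 4199.0, P̄_B = 41.06.
ε = (ΔQ_A/Q̄_A)/(ΔP_B/P̄_B) = (-2222/4199.0)/(8.32/41.06) ≈ -2.61.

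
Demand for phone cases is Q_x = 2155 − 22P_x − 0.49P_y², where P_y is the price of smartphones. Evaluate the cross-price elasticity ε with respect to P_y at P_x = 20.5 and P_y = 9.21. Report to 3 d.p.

At P_x = 20.5 and P_y = 9.21: Q_x = 1662.436.
∂Q_x/∂P_y = -0.98P_y = -0.98(9.21) = -9.0258.
ε = (∂Q_x/∂P_y)(P_y/Q_x) = -9.0258 × (9.21/1662.436) ≈ -0.050.
ε < 0: complements.

-0.050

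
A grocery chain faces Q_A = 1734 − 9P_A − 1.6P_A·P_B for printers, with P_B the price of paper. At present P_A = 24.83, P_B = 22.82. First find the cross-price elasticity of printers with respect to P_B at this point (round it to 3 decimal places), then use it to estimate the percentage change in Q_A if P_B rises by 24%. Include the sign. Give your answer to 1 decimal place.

At P_A = 24.83, P_B = 22.82: Q_A = 603.937.
∂Q_A/∂P_B = -1.6P_A = -39.7280.
ε = (∂Q_A/∂P_B)(P_B/Q_A) = -39.7280 × 22.82/603.937 ≈ -1.501.
%ΔQ_A ≈ ε × %ΔP_B = -1.501 × (24%) = -36.0%.

-36.0%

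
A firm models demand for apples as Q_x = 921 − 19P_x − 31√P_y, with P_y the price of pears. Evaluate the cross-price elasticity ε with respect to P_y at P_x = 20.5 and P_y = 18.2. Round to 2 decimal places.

At P_x = 20.5 and P_y = 18.2: Q_x = 399.249.
∂Q_x/∂P_y = -31/(2√P_y) = -31/(2√18.2) = -3.6333.
ε = (∂Q_x/∂P_y)(P_y/Q_x) = -3.6333 × (18.2/399.249) ≈ -0.17.

-0.17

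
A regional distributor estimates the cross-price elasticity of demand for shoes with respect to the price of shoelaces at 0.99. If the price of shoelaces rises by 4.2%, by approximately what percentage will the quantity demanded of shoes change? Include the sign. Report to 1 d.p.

%ΔQ ≈ ε × %ΔP of shoelaces = 0.99 × (4.2%) = 4.2%.
Demand for shoes rises by about 4.2%.

4.2%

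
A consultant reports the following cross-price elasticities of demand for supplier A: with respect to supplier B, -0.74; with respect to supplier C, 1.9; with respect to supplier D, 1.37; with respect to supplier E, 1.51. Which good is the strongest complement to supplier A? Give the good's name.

Complements have ε < 0. The most negative value is -0.74 (supplier B).

supplier B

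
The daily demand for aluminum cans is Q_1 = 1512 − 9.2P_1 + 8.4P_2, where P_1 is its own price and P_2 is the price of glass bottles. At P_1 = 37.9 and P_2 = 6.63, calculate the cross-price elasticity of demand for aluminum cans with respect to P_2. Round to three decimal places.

0.046

At P_1 = 37.9 and P_2 = 6.63: Q_1 = 1219.012.
∂Q_1/∂P_2 = 8.4.
ε = (∂Q_1/∂P_2)(P_2/Q_1) = 8.4 × (6.63/1219.012) ≈ 0.046.
Since ε > 0, aluminum cans and glass bottles are substitutes.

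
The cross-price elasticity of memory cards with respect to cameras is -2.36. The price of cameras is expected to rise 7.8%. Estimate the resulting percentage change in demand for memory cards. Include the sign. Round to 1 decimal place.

-18.4%

%ΔQ ≈ ε × %ΔP of cameras = -2.36 × (7.8%) = -18.4%.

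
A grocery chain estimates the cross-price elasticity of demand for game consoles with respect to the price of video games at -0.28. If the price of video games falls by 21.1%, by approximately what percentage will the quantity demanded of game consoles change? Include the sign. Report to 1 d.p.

5.9%

%ΔQ ≈ ε × %ΔP of video games = -0.28 × (-21.1%) = 5.9%.
Demand for game consoles rises by about 5.9%.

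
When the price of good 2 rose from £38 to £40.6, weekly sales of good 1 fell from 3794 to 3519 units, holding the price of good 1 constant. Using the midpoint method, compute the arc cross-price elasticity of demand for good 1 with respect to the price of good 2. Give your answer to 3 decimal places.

ΔQ_1 = 3519 − 3794 = -275; ΔP_2 = 40.6 − 38 = 2.6.
Midpoints: Q̄_1 = 3656.5, P̄_2 = 39.30.
ε = (ΔQ_1/Q̄_1)/(ΔP_2/P̄_2) = (-275/3656.5)/(2.6/39.30) ≈ -1.137.
ε < 0: good 1 and good 2 are complements.

-1.137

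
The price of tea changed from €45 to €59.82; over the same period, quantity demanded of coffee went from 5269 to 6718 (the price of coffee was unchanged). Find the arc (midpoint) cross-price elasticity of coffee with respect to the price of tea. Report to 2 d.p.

0.85

ΔQ_A = 6718 − 5269 = 1449; ΔP_B = 59.82 − 45 = 14.82.
Midpoints: Q̄_A = 5993.5, P̄_B = 52.41.
ε = (ΔQ_A/Q̄_A)/(ΔP_B/P̄_B) = (1449/5993.5)/(14.82/52.41) ≈ 0.85.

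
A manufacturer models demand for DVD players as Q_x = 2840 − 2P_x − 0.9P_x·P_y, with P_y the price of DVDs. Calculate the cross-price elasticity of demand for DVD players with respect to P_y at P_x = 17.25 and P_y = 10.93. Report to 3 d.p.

-0.064

At P_x = 17.25 and P_y = 10.93: Q_x = 2635.812.
∂Q_x/∂P_y = -0.9P_x = -0.9(17.25) = -15.5250.
ε = (∂Q_x/∂P_y)(P_y/Q_x) = -15.5250 × (10.93/2635.812) ≈ -0.064.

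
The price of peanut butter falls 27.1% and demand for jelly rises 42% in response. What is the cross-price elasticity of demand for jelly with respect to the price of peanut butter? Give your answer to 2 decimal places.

ε = (%ΔQ of jelly) / (%ΔP of peanut butter) = (42%) / (-27.1%) ≈ -1.55.
Negative cross-price elasticity: complements.

-1.55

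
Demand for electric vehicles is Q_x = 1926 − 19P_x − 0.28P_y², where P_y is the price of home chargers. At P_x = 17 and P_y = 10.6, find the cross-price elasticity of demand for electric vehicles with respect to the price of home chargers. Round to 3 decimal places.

-0.040

At P_x = 17 and P_y = 10.6: Q_x = 1571.539.
∂Q_x/∂P_y = -0.56P_y = -0.56(10.6) = -5.9360.
ε = (∂Q_x/∂P_y)(P_y/Q_x) = -5.9360 × (10.6/1571.539) ≈ -0.040.
ε < 0: complements.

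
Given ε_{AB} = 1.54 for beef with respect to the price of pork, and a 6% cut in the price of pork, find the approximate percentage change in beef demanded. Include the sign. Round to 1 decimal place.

%ΔQ ≈ ε × %ΔP of pork = 1.54 × (-6%) = -9.2%.
Demand for beef falls by about 9.2%.

-9.2%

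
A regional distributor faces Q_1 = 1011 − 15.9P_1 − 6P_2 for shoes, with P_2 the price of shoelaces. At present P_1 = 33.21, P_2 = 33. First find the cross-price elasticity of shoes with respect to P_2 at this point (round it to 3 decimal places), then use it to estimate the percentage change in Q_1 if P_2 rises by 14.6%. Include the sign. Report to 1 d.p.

At P_1 = 33.21, P_2 = 33: Q_1 = 284.961.
∂Q_1/∂P_2 = -6.
ε = (∂Q_1/∂P_2)(P_2/Q_1) = -6.0000 × 33/284.961 ≈ -0.695.
%ΔQ_1 ≈ ε × %ΔP_2 = -0.695 × (14.6%) = -10.1%.

-10.1%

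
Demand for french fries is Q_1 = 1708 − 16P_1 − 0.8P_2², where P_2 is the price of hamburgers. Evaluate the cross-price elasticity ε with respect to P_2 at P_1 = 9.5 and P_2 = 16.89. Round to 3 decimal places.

-0.344

At P_1 = 9.5 and P_2 = 16.89: Q_1 = 1327.782.
∂Q_1/∂P_2 = -1.6P_2 = -1.6(16.89) = -27.0240.
ε = (∂Q_1/∂P_2)(P_2/Q_1) = -27.0240 × (16.89/1327.782) ≈ -0.344.
ε < 0: complements.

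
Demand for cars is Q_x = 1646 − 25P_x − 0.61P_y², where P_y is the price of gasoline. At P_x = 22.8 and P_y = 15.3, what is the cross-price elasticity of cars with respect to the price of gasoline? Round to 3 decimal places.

At P_x = 22.8 and P_y = 15.3: Q_x = 933.205.
∂Q_x/∂P_y = -1.22P_y = -1.22(15.3) = -18.6660.
ε = (∂Q_x/∂P_y)(P_y/Q_x) = -18.6660 × (15.3/933.205) ≈ -0.306.

-0.306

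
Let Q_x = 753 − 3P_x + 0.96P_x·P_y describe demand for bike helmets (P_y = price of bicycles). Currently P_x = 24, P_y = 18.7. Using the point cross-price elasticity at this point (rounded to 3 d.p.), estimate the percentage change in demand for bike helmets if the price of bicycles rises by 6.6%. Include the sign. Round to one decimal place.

2.6%

At P_x = 24, P_y = 18.7: Q_x = 1111.848.
∂Q_x/∂P_y = 0.96P_x = 23.0400.
ε = (∂Q_x/∂P_y)(P_y/Q_x) = 23.0400 × 18.7/1111.848 ≈ 0.388.
%ΔQ_x ≈ ε × %ΔP_y = 0.388 × (6.6%) = 2.6%.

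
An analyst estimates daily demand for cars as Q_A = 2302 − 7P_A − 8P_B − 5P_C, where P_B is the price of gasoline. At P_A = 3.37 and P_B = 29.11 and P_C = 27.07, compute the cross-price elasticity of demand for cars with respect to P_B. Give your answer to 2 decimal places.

-0.12

At P_A = 3.37 and P_B = 29.11 and P_C = 27.07: Q_A = 1910.18.
∂Q_A/∂P_B = -8.
ε = (∂Q_A/∂P_B)(P_B/Q_A) = -8 × (29.11/1910.18) ≈ -0.12.
Since ε < 0, cars and gasoline are complements.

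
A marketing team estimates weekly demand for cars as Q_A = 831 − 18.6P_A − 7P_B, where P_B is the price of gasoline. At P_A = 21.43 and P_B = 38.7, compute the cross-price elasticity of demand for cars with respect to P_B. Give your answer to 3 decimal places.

-1.677

At P_A = 21.43 and P_B = 38.7: Q_A = 161.502.
∂Q_A/∂P_B = -7.
ε = (∂Q_A/∂P_B)(P_B/Q_A) = -7 × (38.7/161.502) ≈ -1.677.
Since ε < 0, cars and gasoline are complements.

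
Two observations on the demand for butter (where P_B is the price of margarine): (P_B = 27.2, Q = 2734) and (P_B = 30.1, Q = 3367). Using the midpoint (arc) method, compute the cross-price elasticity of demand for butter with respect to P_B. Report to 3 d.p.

ΔQ_A = 3367 − 2734 = 633; ΔP_B = 30.1 − 27.2 = 2.9.
Midpoints: Q̄_A = 3050.5, P̄_B = 28.65.
ε = (ΔQ_A/Q̄_A)/(ΔP_B/P̄_B) = (633/3050.5)/(2.9/28.65) ≈ 2.050.
ε > 0: butter and margarine are substitutes.

2.050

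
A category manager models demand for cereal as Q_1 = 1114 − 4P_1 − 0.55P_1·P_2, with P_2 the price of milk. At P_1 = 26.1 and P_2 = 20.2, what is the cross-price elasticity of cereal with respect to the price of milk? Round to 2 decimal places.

At P_1 = 26.1 and P_2 = 20.2: Q_1 = 719.629.
∂Q_1/∂P_2 = -0.55P_1 = -0.55(26.1) = -14.3550.
ε = (∂Q_1/∂P_2)(P_2/Q_1) = -14.3550 × (20.2/719.629) ≈ -0.40.
ε < 0: complements.

-0.40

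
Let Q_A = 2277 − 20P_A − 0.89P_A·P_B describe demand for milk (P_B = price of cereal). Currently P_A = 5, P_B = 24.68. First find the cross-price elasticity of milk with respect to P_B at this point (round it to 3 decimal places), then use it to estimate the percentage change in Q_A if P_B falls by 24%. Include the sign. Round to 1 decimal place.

1.3%

At P_A = 5, P_B = 24.68: Q_A = 2067.174.
∂Q_A/∂P_B = -0.89P_A = -4.4500.
ε = (∂Q_A/∂P_B)(P_B/Q_A) = -4.4500 × 24.68/2067.174 ≈ -0.053.
%ΔQ_A ≈ ε × %ΔP_B = -0.053 × (-24%) = 1.3%.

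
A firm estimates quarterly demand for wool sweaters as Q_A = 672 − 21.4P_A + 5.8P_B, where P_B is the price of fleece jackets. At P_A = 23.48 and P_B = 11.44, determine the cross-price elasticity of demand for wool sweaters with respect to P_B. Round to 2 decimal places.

At P_A = 23.48 and P_B = 11.44: Q_A = 235.88.
∂Q_A/∂P_B = 5.8.
ε = (∂Q_A/∂P_B)(P_B/Q_A) = 5.8 × (11.44/235.88) ≈ 0.28.
Since ε > 0, wool sweaters and fleece jackets are substitutes.

0.28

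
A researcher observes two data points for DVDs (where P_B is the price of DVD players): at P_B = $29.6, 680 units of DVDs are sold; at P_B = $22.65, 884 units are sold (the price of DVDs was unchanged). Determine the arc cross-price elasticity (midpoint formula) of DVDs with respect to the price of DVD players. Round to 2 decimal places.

-0.98

ΔQ_A = 884 − 680 = 204; ΔP_B = 22.65 − 29.6 = -6.95.
Midpoints: Q̄_A = 782.0, P̄_B = 26.12.
ε = (ΔQ_A/Q̄_A)/(ΔP_B/P̄_B) = (204/782.0)/(-6.95/26.12) ≈ -0.98.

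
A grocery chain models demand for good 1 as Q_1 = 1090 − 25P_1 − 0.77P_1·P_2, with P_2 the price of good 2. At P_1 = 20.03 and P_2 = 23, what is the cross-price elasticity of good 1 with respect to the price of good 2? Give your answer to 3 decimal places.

At P_1 = 20.03 and P_2 = 23: Q_1 = 234.519.
∂Q_1/∂P_2 = -0.77P_1 = -0.77(20.03) = -15.4231.
ε = (∂Q_1/∂P_2)(P_2/Q_1) = -15.4231 × (23/234.519) ≈ -1.513.
ε < 0: complements.

-1.513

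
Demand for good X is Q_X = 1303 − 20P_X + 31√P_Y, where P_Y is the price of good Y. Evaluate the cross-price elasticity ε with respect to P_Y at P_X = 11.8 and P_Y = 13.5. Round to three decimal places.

0.048

At P_X = 11.8 and P_Y = 13.5: Q_X = 1180.901.
∂Q_X/∂P_Y = 31/(2√P_Y) = 31/(2√13.5) = 4.2186.
ε = (∂Q_X/∂P_Y)(P_Y/Q_X) = 4.2186 × (13.5/1180.901) ≈ 0.048.
ε > 0: substitutes.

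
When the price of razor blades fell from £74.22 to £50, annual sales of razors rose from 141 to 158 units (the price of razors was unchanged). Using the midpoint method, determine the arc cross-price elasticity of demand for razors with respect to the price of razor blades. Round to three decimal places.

-0.292

ΔQ_A = 158 − 141 = 17; ΔP_B = 50 − 74.22 = -24.22.
Midpoints: Q̄_A = 149.5, P̄_B = 62.11.
ε = (ΔQ_A/Q̄_A)/(ΔP_B/P̄_B) = (17/149.5)/(-24.22/62.11) ≈ -0.292.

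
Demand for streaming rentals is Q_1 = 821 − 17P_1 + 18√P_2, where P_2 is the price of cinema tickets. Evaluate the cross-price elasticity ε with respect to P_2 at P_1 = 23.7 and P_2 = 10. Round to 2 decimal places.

0.06

At P_1 = 23.7 and P_2 = 10: Q_1 = 475.021.
∂Q_1/∂P_2 = 18/(2√P_2) = 18/(2√10) = 2.8460.
ε = (∂Q_1/∂P_2)(P_2/Q_1) = 2.8460 × (10/475.021) ≈ 0.06.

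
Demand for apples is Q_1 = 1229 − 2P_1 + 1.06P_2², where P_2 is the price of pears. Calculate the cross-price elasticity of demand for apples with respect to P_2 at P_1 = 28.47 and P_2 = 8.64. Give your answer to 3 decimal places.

0.126

At P_1 = 28.47 and P_2 = 8.64: Q_1 = 1251.189.
∂Q_1/∂P_2 = 2.12P_2 = 2.12(8.64) = 18.3168.
ε = (∂Q_1/∂P_2)(P_2/Q_1) = 18.3168 × (8.64/1251.189) ≈ 0.126.
ε > 0: substitutes.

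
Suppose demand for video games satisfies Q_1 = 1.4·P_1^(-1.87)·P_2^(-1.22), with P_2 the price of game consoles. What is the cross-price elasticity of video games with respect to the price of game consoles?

-1.22

In a log-linear (constant-elasticity) demand function, the coefficient on the exponent of P_2 is the cross-price elasticity.
ε = -1.22. Negative, so video games and game consoles are complements.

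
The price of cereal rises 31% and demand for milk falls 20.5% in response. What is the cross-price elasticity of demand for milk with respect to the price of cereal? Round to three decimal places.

-0.661

ε = (%ΔQ of milk) / (%ΔP of cereal) = (-20.5%) / (31%) ≈ -0.661.
Negative cross-price elasticity: complements.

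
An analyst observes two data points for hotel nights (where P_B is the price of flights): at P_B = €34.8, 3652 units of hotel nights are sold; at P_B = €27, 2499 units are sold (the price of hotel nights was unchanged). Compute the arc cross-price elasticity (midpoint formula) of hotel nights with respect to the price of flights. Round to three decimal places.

ΔQ_A = 2499 − 3652 = -1153; ΔP_B = 27 − 34.8 = -7.8.
Midpoints: Q̄_A = 3075.5, P̄_B = 30.90.
ε = (ΔQ_A/Q̄_A)/(ΔP_B/P̄_B) = (-1153/3075.5)/(-7.8/30.90) ≈ 1.485.

1.485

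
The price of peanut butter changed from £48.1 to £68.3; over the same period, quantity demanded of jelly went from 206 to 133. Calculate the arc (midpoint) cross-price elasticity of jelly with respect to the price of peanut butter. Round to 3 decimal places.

-1.241

ΔQ_A = 133 − 206 = -73; ΔP_B = 68.3 − 48.1 = 20.2.
Midpoints: Q̄_A = 169.5, P̄_B = 58.20.
ε = (ΔQ_A/Q̄_A)/(ΔP_B/P̄_B) = (-73/169.5)/(20.2/58.20) ≈ -1.241.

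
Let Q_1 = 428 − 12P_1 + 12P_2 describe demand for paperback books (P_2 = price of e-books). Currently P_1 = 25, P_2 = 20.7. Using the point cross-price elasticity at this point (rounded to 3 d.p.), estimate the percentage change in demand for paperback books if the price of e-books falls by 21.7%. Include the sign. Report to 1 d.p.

At P_1 = 25, P_2 = 20.7: Q_1 = 376.4.
∂Q_1/∂P_2 = 12.
ε = (∂Q_1/∂P_2)(P_2/Q_1) = 12.0000 × 20.7/376.4 ≈ 0.660.
%ΔQ_1 ≈ ε × %ΔP_2 = 0.660 × (-21.7%) = -14.3%.

-14.3%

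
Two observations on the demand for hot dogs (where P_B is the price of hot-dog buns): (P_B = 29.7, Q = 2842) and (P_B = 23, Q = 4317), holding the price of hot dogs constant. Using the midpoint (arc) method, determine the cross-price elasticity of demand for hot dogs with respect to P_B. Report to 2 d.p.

-1.62

ΔQ_A = 4317 − 2842 = 1475; ΔP_B = 23 − 29.7 = -6.7.
Midpoints: Q̄_A = 3579.5, P̄_B = 26.35.
ε = (ΔQ_A/Q̄_A)/(ΔP_B/P̄_B) = (1475/3579.5)/(-6.7/26.35) ≈ -1.62.
ε < 0: hot dogs and hot-dog buns are complements.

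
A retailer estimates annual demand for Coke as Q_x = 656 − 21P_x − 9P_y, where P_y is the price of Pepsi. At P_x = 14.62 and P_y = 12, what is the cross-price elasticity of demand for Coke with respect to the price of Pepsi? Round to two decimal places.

At P_x = 14.62 and P_y = 12: Q_x = 240.98.
∂Q_x/∂P_y = -9.
ε = (∂Q_x/∂P_y)(P_y/Q_x) = -9 × (12/240.98) ≈ -0.45.

-0.45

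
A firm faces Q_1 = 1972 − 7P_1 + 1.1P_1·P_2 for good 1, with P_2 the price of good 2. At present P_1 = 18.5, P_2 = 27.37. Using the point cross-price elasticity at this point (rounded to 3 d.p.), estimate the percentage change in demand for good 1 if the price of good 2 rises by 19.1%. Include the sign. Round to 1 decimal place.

At P_1 = 18.5, P_2 = 27.37: Q_1 = 2399.479.
∂Q_1/∂P_2 = 1.1P_1 = 20.3500.
ε = (∂Q_1/∂P_2)(P_2/Q_1) = 20.3500 × 27.37/2399.479 ≈ 0.232.
%ΔQ_1 ≈ ε × %ΔP_2 = 0.232 × (19.1%) = 4.4%.

4.4%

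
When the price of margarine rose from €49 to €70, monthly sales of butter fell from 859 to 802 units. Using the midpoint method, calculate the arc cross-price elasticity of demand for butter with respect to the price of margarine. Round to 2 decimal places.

-0.19

ΔQ_A = 802 − 859 = -57; ΔP_B = 70 − 49 = 21.
Midpoints: Q̄_A = 830.5, P̄_B = 59.50.
ε = (ΔQ_A/Q̄_A)/(ΔP_B/P̄_B) = (-57/830.5)/(21/59.50) ≈ -0.19.
ε < 0: butter and margarine are complements.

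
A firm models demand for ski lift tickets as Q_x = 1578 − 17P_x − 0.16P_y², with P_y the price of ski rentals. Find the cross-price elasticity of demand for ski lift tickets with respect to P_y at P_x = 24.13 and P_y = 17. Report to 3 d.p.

-0.082

At P_x = 24.13 and P_y = 17: Q_x = 1121.55.
∂Q_x/∂P_y = -0.32P_y = -0.32(17) = -5.4400.
ε = (∂Q_x/∂P_y)(P_y/Q_x) = -5.4400 × (17/1121.55) ≈ -0.082.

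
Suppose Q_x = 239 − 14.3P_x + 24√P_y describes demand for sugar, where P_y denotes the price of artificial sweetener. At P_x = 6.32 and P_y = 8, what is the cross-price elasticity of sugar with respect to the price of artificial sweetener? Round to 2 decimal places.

At P_x = 6.32 and P_y = 8: Q_x = 216.506.
∂Q_x/∂P_y = 24/(2√P_y) = 24/(2√8) = 4.2426.
ε = (∂Q_x/∂P_y)(P_y/Q_x) = 4.2426 × (8/216.506) ≈ 0.16.

0.16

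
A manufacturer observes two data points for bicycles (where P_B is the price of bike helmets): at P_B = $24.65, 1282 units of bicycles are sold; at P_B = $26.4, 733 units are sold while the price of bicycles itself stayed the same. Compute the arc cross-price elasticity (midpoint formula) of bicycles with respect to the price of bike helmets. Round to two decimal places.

ΔQ_A = 733 − 1282 = -549; ΔP_B = 26.4 − 24.65 = 1.75.
Midpoints: Q̄_A = 1007.5, P̄_B = 25.52.
ε = (ΔQ_A/Q̄_A)/(ΔP_B/P̄_B) = (-549/1007.5)/(1.75/25.52) ≈ -7.95.
ε < 0: bicycles and bike helmets are complements.

-7.95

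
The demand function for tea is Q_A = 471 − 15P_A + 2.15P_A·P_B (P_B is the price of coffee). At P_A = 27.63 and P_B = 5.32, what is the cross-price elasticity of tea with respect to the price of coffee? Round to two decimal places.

At P_A = 27.63 and P_B = 5.32: Q_A = 372.582.
∂Q_A/∂P_B = 2.15P_A = 2.15(27.63) = 59.4045.
ε = (∂Q_A/∂P_B)(P_B/Q_A) = 59.4045 × (5.32/372.582) ≈ 0.85.

0.85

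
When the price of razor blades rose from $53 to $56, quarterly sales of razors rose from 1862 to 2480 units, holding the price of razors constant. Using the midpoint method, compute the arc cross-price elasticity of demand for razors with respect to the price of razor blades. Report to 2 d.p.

5.17

ΔQ_A = 2480 − 1862 = 618; ΔP_B = 56 − 53 = 3.
Midpoints: Q̄_A = 2171.0, P̄_B = 54.50.
ε = (ΔQ_A/Q̄_A)/(ΔP_B/P̄_B) = (618/2171.0)/(3/54.50) ≈ 5.17.
ε > 0: razors and razor blades are substitutes.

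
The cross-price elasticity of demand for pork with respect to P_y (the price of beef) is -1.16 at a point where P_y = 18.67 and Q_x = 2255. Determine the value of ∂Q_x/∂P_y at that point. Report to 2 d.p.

ε = (∂Q_x/∂P_y)·(P_y/Q_x) ⇒ ∂Q_x/∂P_y = ε·Q_x/P_y = -1.16 × 2255/18.67 ≈ -140.11.

-140.11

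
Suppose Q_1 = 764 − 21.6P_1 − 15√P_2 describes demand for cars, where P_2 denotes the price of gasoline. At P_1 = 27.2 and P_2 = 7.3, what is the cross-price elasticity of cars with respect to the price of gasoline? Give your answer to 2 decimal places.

-0.15

At P_1 = 27.2 and P_2 = 7.3: Q_1 = 135.952.
∂Q_1/∂P_2 = -15/(2√P_2) = -15/(2√7.3) = -2.7759.
ε = (∂Q_1/∂P_2)(P_2/Q_1) = -2.7759 × (7.3/135.952) ≈ -0.15.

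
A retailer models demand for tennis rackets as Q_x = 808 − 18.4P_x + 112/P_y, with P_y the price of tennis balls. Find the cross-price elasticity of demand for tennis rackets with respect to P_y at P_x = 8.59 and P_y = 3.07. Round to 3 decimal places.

At P_x = 8.59 and P_y = 3.07: Q_x = 686.426.
∂Q_x/∂P_y = −112/P_y² = -11.8834.
ε = (∂Q_x/∂P_y)(P_y/Q_x) = -11.8834 × (3.07/686.426) ≈ -0.053.
ε < 0: complements.

-0.053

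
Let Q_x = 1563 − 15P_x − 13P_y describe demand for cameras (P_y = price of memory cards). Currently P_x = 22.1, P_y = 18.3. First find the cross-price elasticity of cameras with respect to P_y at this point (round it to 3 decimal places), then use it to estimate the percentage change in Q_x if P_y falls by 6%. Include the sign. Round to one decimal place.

1.4%

At P_x = 22.1, P_y = 18.3: Q_x = 993.6.
∂Q_x/∂P_y = -13.
ε = (∂Q_x/∂P_y)(P_y/Q_x) = -13.0000 × 18.3/993.6 ≈ -0.239.
%ΔQ_x ≈ ε × %ΔP_y = -0.239 × (-6%) = 1.4%.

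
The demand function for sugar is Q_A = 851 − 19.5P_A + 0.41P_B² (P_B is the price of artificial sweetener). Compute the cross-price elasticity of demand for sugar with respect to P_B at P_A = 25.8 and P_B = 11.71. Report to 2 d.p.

0.28

At P_A = 25.8 and P_B = 11.71: Q_A = 404.121.
∂Q_A/∂P_B = 0.82P_B = 0.82(11.71) = 9.6022.
ε = (∂Q_A/∂P_B)(P_B/Q_A) = 9.6022 × (11.71/404.121) ≈ 0.28.
ε > 0: substitutes.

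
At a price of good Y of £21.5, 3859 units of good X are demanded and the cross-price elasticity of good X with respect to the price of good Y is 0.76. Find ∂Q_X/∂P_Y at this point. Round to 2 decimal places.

ε = (∂Q_X/∂P_Y)·(P_Y/Q_X) ⇒ ∂Q_X/∂P_Y = ε·Q_X/P_Y = 0.76 × 3859/21.5 ≈ 136.41.

136.41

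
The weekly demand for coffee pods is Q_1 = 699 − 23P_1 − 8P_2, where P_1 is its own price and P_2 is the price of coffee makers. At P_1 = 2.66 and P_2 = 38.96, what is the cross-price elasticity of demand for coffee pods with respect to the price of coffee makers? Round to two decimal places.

At P_1 = 2.66 and P_2 = 38.96: Q_1 = 326.14.
∂Q_1/∂P_2 = -8.
ε = (∂Q_1/∂P_2)(P_2/Q_1) = -8 × (38.96/326.14) ≈ -0.96.

-0.96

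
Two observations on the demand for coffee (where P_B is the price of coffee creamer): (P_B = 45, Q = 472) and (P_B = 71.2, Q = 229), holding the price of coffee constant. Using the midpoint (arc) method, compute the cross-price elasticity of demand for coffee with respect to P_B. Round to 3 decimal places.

-1.537

ΔQ_A = 229 − 472 = -243; ΔP_B = 71.2 − 45 = 26.2.
Midpoints: Q̄_A = 350.5, P̄_B = 58.10.
ε = (ΔQ_A/Q̄_A)/(ΔP_B/P̄_B) = (-243/350.5)/(26.2/58.10) ≈ -1.537.
ε < 0: coffee and coffee creamer are complements.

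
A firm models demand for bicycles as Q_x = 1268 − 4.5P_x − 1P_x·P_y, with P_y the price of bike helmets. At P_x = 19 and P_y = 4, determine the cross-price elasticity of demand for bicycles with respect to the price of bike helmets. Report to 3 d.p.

At P_x = 19 and P_y = 4: Q_x = 1106.5.
∂Q_x/∂P_y = -1P_x = -1(19) = -19.0000.
ε = (∂Q_x/∂P_y)(P_y/Q_x) = -19.0000 × (4/1106.5) ≈ -0.069.
ε < 0: complements.

-0.069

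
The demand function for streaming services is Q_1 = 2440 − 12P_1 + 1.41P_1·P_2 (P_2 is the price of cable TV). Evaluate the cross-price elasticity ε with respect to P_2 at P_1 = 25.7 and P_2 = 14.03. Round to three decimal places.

At P_1 = 25.7 and P_2 = 14.03: Q_1 = 2640.005.
∂Q_1/∂P_2 = 1.41P_1 = 1.41(25.7) = 36.2370.
ε = (∂Q_1/∂P_2)(P_2/Q_1) = 36.2370 × (14.03/2640.005) ≈ 0.193.

0.193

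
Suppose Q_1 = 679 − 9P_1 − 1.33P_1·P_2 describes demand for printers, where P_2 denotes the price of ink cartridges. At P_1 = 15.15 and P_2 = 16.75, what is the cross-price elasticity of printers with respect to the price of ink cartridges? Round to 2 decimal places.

-1.65

At P_1 = 15.15 and P_2 = 16.75: Q_1 = 205.146.
∂Q_1/∂P_2 = -1.33P_1 = -1.33(15.15) = -20.1495.
ε = (∂Q_1/∂P_2)(P_2/Q_1) = -20.1495 × (16.75/205.146) ≈ -1.65.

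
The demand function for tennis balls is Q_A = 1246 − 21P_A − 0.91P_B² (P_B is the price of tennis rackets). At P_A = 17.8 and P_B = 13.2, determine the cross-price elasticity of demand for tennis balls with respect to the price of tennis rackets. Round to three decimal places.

-0.444

At P_A = 17.8 and P_B = 13.2: Q_A = 713.642.
∂Q_A/∂P_B = -1.82P_B = -1.82(13.2) = -24.0240.
ε = (∂Q_A/∂P_B)(P_B/Q_A) = -24.0240 × (13.2/713.642) ≈ -0.444.
ε < 0: complements.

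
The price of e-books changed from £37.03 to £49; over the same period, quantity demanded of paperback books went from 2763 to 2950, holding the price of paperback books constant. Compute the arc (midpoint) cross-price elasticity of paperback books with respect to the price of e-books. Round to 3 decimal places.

ΔQ_A = 2950 − 2763 = 187; ΔP_B = 49 − 37.03 = 11.97.
Midpoints: Q̄_A = 2856.5, P̄_B = 43.02.
ε = (ΔQ_A/Q̄_A)/(ΔP_B/P̄_B) = (187/2856.5)/(11.97/43.02) ≈ 0.235.

0.235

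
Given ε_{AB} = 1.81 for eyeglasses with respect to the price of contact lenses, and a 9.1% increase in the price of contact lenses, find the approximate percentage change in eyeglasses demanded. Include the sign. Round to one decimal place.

%ΔQ ≈ ε × %ΔP of contact lenses = 1.81 × (9.1%) = 16.5%.

16.5%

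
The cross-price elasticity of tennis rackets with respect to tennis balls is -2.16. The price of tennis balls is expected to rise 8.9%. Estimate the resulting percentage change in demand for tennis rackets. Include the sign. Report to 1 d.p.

%ΔQ ≈ ε × %ΔP of tennis balls = -2.16 × (8.9%) = -19.2%.

-19.2%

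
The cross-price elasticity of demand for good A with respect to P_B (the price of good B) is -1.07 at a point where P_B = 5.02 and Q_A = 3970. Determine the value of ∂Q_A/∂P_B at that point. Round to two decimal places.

-846.20

ε = (∂Q_A/∂P_B)·(P_B/Q_A) ⇒ ∂Q_A/∂P_B = ε·Q_A/P_B = -1.07 × 3970/5.02 ≈ -846.20.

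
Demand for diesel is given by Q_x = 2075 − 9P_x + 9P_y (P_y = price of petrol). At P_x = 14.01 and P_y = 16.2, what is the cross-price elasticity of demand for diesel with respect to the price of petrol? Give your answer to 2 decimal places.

At P_x = 14.01 and P_y = 16.2: Q_x = 2094.71.
∂Q_x/∂P_y = 9.
ε = (∂Q_x/∂P_y)(P_y/Q_x) = 9 × (16.2/2094.71) ≈ 0.07.
Since ε > 0, diesel and petrol are substitutes.

0.07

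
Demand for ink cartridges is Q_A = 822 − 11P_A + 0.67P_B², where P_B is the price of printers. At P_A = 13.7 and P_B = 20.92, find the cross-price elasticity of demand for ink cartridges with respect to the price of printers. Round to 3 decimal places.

At P_A = 13.7 and P_B = 20.92: Q_A = 964.523.
∂Q_A/∂P_B = 1.34P_B = 1.34(20.92) = 28.0328.
ε = (∂Q_A/∂P_B)(P_B/Q_A) = 28.0328 × (20.92/964.523) ≈ 0.608.
ε > 0: substitutes.

0.608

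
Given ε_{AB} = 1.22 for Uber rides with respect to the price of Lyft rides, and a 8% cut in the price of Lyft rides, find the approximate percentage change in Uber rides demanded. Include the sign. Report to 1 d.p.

-9.8%

%ΔQ ≈ ε × %ΔP of Lyft rides = 1.22 × (-8%) = -9.8%.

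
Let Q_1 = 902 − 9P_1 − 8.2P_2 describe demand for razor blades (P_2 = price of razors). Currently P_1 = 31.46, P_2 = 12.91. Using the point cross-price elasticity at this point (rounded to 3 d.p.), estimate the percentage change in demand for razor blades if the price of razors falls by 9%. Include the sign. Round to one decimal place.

1.9%

At P_1 = 31.46, P_2 = 12.91: Q_1 = 512.998.
∂Q_1/∂P_2 = -8.2.
ε = (∂Q_1/∂P_2)(P_2/Q_1) = -8.2000 × 12.91/512.998 ≈ -0.206.
%ΔQ_1 ≈ ε × %ΔP_2 = -0.206 × (-9%) = 1.9%.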